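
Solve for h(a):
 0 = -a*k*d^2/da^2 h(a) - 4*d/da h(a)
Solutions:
 h(a) = C1 + a^(((re(k) - 4)*re(k) + im(k)^2)/(re(k)^2 + im(k)^2))*(C2*sin(4*log(a)*Abs(im(k))/(re(k)^2 + im(k)^2)) + C3*cos(4*log(a)*im(k)/(re(k)^2 + im(k)^2)))


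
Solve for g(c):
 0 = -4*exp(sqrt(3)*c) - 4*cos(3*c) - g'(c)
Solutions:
 g(c) = C1 - 4*sqrt(3)*exp(sqrt(3)*c)/3 - 4*sin(3*c)/3


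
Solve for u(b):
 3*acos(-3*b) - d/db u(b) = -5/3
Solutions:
 u(b) = C1 + 3*b*acos(-3*b) + 5*b/3 + sqrt(1 - 9*b^2)


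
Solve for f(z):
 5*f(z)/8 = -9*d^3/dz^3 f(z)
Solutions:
 f(z) = C3*exp(-15^(1/3)*z/6) + (C1*sin(3^(5/6)*5^(1/3)*z/12) + C2*cos(3^(5/6)*5^(1/3)*z/12))*exp(15^(1/3)*z/12)


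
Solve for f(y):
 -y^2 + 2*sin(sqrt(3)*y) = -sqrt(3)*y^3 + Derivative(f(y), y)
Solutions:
 f(y) = C1 + sqrt(3)*y^4/4 - y^3/3 - 2*sqrt(3)*cos(sqrt(3)*y)/3


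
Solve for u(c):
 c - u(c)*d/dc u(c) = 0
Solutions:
 u(c) = -sqrt(C1 + c^2)
 u(c) = sqrt(C1 + c^2)


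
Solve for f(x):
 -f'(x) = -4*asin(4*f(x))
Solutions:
 Integral(1/asin(4*_y), (_y, f(x))) = C1 + 4*x


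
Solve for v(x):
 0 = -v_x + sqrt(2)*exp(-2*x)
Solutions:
 v(x) = C1 - sqrt(2)*exp(-2*x)/2


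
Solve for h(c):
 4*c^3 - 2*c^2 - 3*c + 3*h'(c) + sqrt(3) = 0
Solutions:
 h(c) = C1 - c^4/3 + 2*c^3/9 + c^2/2 - sqrt(3)*c/3


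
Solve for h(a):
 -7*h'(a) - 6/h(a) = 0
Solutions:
 h(a) = -sqrt(C1 - 84*a)/7
 h(a) = sqrt(C1 - 84*a)/7


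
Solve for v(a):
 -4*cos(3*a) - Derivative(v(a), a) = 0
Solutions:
 v(a) = C1 - 4*sin(3*a)/3


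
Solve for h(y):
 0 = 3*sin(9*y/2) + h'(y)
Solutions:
 h(y) = C1 + 2*cos(9*y/2)/3


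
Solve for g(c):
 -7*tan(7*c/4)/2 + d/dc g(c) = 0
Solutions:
 g(c) = C1 - 2*log(cos(7*c/4))


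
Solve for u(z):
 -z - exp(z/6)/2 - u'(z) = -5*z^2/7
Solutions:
 u(z) = C1 + 5*z^3/21 - z^2/2 - 3*exp(z/6)


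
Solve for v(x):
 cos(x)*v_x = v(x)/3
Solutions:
 v(x) = C1*(sin(x) + 1)^(1/6)/(sin(x) - 1)^(1/6)


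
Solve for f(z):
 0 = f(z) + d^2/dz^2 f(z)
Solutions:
 f(z) = C1*sin(z) + C2*cos(z)


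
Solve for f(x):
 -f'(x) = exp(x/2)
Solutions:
 f(x) = C1 - 2*exp(x/2)


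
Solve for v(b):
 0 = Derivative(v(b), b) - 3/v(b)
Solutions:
 v(b) = -sqrt(C1 + 6*b)
 v(b) = sqrt(C1 + 6*b)


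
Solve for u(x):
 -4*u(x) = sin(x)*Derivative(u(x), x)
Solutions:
 u(x) = C1*(cos(x)^2 + 2*cos(x) + 1)/(cos(x)^2 - 2*cos(x) + 1)


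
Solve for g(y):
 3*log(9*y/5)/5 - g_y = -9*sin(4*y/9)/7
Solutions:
 g(y) = C1 + 3*y*log(y)/5 - 3*y*log(5)/5 - 3*y/5 + 6*y*log(3)/5 - 81*cos(4*y/9)/28


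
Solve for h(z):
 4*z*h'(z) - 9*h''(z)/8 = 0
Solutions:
 h(z) = C1 + C2*erfi(4*z/3)


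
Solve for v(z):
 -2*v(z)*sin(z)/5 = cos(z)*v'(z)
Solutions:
 v(z) = C1*cos(z)^(2/5)


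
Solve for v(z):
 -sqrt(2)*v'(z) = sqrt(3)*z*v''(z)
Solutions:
 v(z) = C1 + C2*z^(1 - sqrt(6)/3)


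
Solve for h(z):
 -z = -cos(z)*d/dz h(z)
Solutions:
 h(z) = C1 + Integral(z/cos(z), z)


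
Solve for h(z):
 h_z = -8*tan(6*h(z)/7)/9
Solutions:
 h(z) = -7*asin(C1*exp(-16*z/21))/6 + 7*pi/6
 h(z) = 7*asin(C1*exp(-16*z/21))/6


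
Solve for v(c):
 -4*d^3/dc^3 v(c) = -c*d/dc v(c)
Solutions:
 v(c) = C1 + Integral(C2*airyai(2^(1/3)*c/2) + C3*airybi(2^(1/3)*c/2), c)


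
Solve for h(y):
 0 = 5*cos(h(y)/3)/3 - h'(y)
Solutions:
 -5*y/3 - 3*log(sin(h(y)/3) - 1)/2 + 3*log(sin(h(y)/3) + 1)/2 = C1


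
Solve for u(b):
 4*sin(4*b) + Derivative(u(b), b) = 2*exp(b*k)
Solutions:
 u(b) = C1 + cos(4*b) + 2*exp(b*k)/k


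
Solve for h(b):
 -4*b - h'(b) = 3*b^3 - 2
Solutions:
 h(b) = C1 - 3*b^4/4 - 2*b^2 + 2*b


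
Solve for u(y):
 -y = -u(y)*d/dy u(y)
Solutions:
 u(y) = -sqrt(C1 + y^2)
 u(y) = sqrt(C1 + y^2)


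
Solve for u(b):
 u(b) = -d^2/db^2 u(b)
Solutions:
 u(b) = C1*sin(b) + C2*cos(b)


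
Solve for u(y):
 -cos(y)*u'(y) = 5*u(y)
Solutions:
 u(y) = C1*sqrt(sin(y) - 1)*(sin(y)^2 - 2*sin(y) + 1)/(sqrt(sin(y) + 1)*(sin(y)^2 + 2*sin(y) + 1))


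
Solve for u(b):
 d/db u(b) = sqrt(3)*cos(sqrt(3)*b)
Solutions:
 u(b) = C1 + sin(sqrt(3)*b)


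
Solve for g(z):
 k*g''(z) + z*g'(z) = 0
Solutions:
 g(z) = C1 + C2*sqrt(k)*erf(sqrt(2)*z*sqrt(1/k)/2)


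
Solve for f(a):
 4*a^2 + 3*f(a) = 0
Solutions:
 f(a) = -4*a^2/3


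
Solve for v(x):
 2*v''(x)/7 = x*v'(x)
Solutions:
 v(x) = C1 + C2*erfi(sqrt(7)*x/2)


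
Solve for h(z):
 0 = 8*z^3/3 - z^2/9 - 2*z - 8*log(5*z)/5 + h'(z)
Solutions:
 h(z) = C1 - 2*z^4/3 + z^3/27 + z^2 + 8*z*log(z)/5 - 8*z/5 + 8*z*log(5)/5


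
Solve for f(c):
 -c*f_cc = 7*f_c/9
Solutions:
 f(c) = C1 + C2*c^(2/9)


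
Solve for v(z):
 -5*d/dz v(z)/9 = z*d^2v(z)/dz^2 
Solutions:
 v(z) = C1 + C2*z^(4/9)


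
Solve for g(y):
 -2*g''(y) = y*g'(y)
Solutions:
 g(y) = C1 + C2*erf(y/2)


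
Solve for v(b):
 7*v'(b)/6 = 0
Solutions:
 v(b) = C1


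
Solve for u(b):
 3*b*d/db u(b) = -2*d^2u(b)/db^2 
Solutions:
 u(b) = C1 + C2*erf(sqrt(3)*b/2)


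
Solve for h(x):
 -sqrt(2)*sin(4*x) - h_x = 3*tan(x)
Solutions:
 h(x) = C1 + 3*log(cos(x)) + sqrt(2)*cos(4*x)/4


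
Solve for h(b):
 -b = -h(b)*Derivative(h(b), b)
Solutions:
 h(b) = -sqrt(C1 + b^2)
 h(b) = sqrt(C1 + b^2)


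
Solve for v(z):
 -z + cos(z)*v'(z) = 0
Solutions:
 v(z) = C1 + Integral(z/cos(z), z)


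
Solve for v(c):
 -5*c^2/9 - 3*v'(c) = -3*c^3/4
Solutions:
 v(c) = C1 + c^4/16 - 5*c^3/81


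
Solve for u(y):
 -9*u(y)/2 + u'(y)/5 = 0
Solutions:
 u(y) = C1*exp(45*y/2)


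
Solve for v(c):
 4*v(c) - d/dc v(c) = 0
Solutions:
 v(c) = C1*exp(4*c)


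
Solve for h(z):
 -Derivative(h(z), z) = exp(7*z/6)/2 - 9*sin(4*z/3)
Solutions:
 h(z) = C1 - 3*exp(7*z/6)/7 - 27*cos(4*z/3)/4


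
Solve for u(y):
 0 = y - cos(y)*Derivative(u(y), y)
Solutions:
 u(y) = C1 + Integral(y/cos(y), y)


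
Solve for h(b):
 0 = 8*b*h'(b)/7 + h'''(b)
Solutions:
 h(b) = C1 + Integral(C2*airyai(-2*7^(2/3)*b/7) + C3*airybi(-2*7^(2/3)*b/7), b)


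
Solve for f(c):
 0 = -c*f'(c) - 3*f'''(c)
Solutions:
 f(c) = C1 + Integral(C2*airyai(-3^(2/3)*c/3) + C3*airybi(-3^(2/3)*c/3), c)


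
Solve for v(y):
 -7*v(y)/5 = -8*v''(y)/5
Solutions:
 v(y) = C1*exp(-sqrt(14)*y/4) + C2*exp(sqrt(14)*y/4)


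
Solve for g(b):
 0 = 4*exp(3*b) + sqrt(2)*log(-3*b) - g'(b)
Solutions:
 g(b) = C1 + sqrt(2)*b*log(-b) + sqrt(2)*b*(-1 + log(3)) + 4*exp(3*b)/3


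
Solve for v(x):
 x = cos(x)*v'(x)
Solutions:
 v(x) = C1 + Integral(x/cos(x), x)


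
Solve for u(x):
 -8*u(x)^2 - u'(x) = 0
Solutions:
 u(x) = 1/(C1 + 8*x)


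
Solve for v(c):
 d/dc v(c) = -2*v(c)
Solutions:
 v(c) = C1*exp(-2*c)


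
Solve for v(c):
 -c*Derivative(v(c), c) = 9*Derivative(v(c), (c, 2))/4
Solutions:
 v(c) = C1 + C2*erf(sqrt(2)*c/3)


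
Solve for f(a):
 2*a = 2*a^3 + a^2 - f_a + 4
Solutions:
 f(a) = C1 + a^4/2 + a^3/3 - a^2 + 4*a


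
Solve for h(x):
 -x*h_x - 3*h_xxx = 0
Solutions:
 h(x) = C1 + Integral(C2*airyai(-3^(2/3)*x/3) + C3*airybi(-3^(2/3)*x/3), x)


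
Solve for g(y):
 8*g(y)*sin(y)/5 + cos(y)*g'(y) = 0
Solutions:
 g(y) = C1*cos(y)^(8/5)


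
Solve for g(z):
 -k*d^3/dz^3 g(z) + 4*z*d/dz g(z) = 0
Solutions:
 g(z) = C1 + Integral(C2*airyai(2^(2/3)*z*(1/k)^(1/3)) + C3*airybi(2^(2/3)*z*(1/k)^(1/3)), z)


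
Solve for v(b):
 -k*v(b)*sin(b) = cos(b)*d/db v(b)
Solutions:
 v(b) = C1*exp(k*log(cos(b)))


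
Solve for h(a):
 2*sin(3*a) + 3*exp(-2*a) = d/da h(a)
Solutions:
 h(a) = C1 - 2*cos(3*a)/3 - 3*exp(-2*a)/2


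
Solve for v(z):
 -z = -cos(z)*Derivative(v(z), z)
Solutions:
 v(z) = C1 + Integral(z/cos(z), z)


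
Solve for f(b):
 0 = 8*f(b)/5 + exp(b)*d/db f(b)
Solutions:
 f(b) = C1*exp(8*exp(-b)/5)


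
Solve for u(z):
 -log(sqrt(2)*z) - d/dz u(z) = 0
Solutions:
 u(z) = C1 - z*log(z) - z*log(2)/2 + z


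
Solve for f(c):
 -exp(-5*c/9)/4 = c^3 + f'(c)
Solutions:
 f(c) = C1 - c^4/4 + 9*exp(-5*c/9)/20


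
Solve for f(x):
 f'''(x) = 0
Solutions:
 f(x) = C1 + C2*x + C3*x^2


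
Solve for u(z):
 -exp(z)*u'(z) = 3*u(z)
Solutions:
 u(z) = C1*exp(3*exp(-z))


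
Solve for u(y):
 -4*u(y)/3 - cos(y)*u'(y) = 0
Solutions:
 u(y) = C1*(sin(y) - 1)^(2/3)/(sin(y) + 1)^(2/3)


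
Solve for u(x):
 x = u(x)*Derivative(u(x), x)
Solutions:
 u(x) = -sqrt(C1 + x^2)
 u(x) = sqrt(C1 + x^2)


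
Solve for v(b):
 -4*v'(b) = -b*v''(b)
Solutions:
 v(b) = C1 + C2*b^5


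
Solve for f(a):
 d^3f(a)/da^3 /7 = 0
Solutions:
 f(a) = C1 + C2*a + C3*a^2


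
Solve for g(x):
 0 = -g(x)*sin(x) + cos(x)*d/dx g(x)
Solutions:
 g(x) = C1/cos(x)


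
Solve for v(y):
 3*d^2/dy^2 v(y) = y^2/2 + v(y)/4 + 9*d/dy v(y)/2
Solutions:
 v(y) = C1*exp(y*(9 - sqrt(93))/12) + C2*exp(y*(9 + sqrt(93))/12) - 2*y^2 + 72*y - 1344


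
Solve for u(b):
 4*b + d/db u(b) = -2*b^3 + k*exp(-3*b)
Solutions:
 u(b) = C1 - b^4/2 - 2*b^2 - k*exp(-3*b)/3


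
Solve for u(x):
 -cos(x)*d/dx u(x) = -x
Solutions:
 u(x) = C1 + Integral(x/cos(x), x)


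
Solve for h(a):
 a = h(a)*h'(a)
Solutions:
 h(a) = -sqrt(C1 + a^2)
 h(a) = sqrt(C1 + a^2)


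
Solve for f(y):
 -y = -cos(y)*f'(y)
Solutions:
 f(y) = C1 + Integral(y/cos(y), y)


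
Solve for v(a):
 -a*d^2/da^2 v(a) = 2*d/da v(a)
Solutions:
 v(a) = C1 + C2/a


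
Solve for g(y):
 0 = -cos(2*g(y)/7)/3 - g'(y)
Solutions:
 y/3 - 7*log(sin(2*g(y)/7) - 1)/4 + 7*log(sin(2*g(y)/7) + 1)/4 = C1


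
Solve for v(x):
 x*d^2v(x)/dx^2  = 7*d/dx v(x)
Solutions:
 v(x) = C1 + C2*x^8


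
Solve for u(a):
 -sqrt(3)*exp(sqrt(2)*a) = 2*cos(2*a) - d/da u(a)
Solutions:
 u(a) = C1 + sqrt(6)*exp(sqrt(2)*a)/2 + sin(2*a)


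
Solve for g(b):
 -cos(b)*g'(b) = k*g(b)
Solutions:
 g(b) = C1*exp(k*(log(sin(b) - 1) - log(sin(b) + 1))/2)


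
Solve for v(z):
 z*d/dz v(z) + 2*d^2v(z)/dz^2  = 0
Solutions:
 v(z) = C1 + C2*erf(z/2)


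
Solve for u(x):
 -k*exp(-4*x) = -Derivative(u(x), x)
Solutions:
 u(x) = C1 - k*exp(-4*x)/4


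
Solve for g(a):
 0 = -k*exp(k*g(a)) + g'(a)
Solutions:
 g(a) = Piecewise((log(-1/(C1*k + a*k^2))/k, Ne(k, 0)), (nan, True))
 g(a) = Piecewise((C1 + a*k, Eq(k, 0)), (nan, True))


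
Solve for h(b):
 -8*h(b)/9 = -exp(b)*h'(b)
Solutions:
 h(b) = C1*exp(-8*exp(-b)/9)


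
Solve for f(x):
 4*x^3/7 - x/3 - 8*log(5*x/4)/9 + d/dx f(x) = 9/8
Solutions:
 f(x) = C1 - x^4/7 + x^2/6 + 8*x*log(x)/9 - 16*x*log(2)/9 + 17*x/72 + 8*x*log(5)/9


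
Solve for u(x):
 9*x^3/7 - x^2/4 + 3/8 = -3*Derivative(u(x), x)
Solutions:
 u(x) = C1 - 3*x^4/28 + x^3/36 - x/8


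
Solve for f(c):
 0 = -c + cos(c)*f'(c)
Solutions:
 f(c) = C1 + Integral(c/cos(c), c)


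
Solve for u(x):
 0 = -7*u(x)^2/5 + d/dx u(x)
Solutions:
 u(x) = -5/(C1 + 7*x)


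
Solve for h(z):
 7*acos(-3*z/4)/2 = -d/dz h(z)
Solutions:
 h(z) = C1 - 7*z*acos(-3*z/4)/2 - 7*sqrt(16 - 9*z^2)/6


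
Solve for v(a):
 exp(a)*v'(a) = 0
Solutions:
 v(a) = C1


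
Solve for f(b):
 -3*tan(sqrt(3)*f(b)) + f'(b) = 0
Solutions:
 f(b) = sqrt(3)*(pi - asin(C1*exp(3*sqrt(3)*b)))/3
 f(b) = sqrt(3)*asin(C1*exp(3*sqrt(3)*b))/3


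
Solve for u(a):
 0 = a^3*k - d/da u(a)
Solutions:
 u(a) = C1 + a^4*k/4


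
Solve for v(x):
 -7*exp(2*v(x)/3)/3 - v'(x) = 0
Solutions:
 v(x) = 3*log(-sqrt(-1/(C1 - 7*x))) - 3*log(2)/2 + 3*log(3)
 v(x) = 3*log(-1/(C1 - 7*x))/2 - 3*log(2)/2 + 3*log(3)


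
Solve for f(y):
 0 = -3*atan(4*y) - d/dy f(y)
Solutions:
 f(y) = C1 - 3*y*atan(4*y) + 3*log(16*y^2 + 1)/8


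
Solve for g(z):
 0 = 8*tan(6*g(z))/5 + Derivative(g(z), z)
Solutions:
 g(z) = -asin(C1*exp(-48*z/5))/6 + pi/6
 g(z) = asin(C1*exp(-48*z/5))/6


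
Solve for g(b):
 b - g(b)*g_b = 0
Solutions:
 g(b) = -sqrt(C1 + b^2)
 g(b) = sqrt(C1 + b^2)


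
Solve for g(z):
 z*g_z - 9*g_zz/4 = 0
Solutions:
 g(z) = C1 + C2*erfi(sqrt(2)*z/3)


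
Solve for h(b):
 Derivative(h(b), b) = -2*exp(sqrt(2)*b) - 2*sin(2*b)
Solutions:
 h(b) = C1 - sqrt(2)*exp(sqrt(2)*b) + cos(2*b)


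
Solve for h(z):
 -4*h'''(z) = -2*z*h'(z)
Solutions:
 h(z) = C1 + Integral(C2*airyai(2^(2/3)*z/2) + C3*airybi(2^(2/3)*z/2), z)


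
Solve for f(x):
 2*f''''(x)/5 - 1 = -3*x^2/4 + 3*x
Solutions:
 f(x) = C1 + C2*x + C3*x^2 + C4*x^3 - x^6/192 + x^5/16 + 5*x^4/48


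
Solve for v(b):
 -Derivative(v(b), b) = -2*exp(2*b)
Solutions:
 v(b) = C1 + exp(2*b)


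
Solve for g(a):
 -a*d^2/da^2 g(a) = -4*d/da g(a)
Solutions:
 g(a) = C1 + C2*a^5


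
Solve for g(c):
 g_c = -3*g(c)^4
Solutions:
 g(c) = (-3^(2/3) - 3*3^(1/6)*I)*(1/(C1 + 3*c))^(1/3)/6
 g(c) = (-3^(2/3) + 3*3^(1/6)*I)*(1/(C1 + 3*c))^(1/3)/6
 g(c) = (1/(C1 + 9*c))^(1/3)


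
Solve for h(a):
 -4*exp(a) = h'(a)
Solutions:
 h(a) = C1 - 4*exp(a)


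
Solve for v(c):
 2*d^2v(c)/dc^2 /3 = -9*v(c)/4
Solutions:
 v(c) = C1*sin(3*sqrt(6)*c/4) + C2*cos(3*sqrt(6)*c/4)


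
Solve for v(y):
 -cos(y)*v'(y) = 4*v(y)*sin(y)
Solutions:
 v(y) = C1*cos(y)^4


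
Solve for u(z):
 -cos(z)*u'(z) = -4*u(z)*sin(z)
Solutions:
 u(z) = C1/cos(z)^4


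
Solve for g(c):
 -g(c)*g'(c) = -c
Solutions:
 g(c) = -sqrt(C1 + c^2)
 g(c) = sqrt(C1 + c^2)


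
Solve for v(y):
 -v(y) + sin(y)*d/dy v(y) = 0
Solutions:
 v(y) = C1*sqrt(cos(y) - 1)/sqrt(cos(y) + 1)


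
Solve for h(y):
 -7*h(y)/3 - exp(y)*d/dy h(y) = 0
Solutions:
 h(y) = C1*exp(7*exp(-y)/3)


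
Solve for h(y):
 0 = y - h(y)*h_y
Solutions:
 h(y) = -sqrt(C1 + y^2)
 h(y) = sqrt(C1 + y^2)


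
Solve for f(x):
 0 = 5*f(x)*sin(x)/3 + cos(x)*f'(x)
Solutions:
 f(x) = C1*cos(x)^(5/3)


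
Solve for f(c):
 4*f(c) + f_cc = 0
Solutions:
 f(c) = C1*sin(2*c) + C2*cos(2*c)


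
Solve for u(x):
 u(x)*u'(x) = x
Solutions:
 u(x) = -sqrt(C1 + x^2)
 u(x) = sqrt(C1 + x^2)


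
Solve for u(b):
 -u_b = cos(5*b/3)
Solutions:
 u(b) = C1 - 3*sin(5*b/3)/5


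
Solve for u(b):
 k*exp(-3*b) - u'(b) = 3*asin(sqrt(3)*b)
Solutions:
 u(b) = C1 - 3*b*asin(sqrt(3)*b) - k*exp(-3*b)/3 - sqrt(3)*sqrt(1 - 3*b^2)


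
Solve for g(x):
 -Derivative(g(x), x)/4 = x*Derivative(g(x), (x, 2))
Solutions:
 g(x) = C1 + C2*x^(3/4)


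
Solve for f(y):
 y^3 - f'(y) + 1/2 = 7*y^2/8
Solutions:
 f(y) = C1 + y^4/4 - 7*y^3/24 + y/2


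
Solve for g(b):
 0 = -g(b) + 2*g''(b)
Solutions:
 g(b) = C1*exp(-sqrt(2)*b/2) + C2*exp(sqrt(2)*b/2)


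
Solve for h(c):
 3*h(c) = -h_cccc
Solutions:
 h(c) = (C1*sin(sqrt(2)*3^(1/4)*c/2) + C2*cos(sqrt(2)*3^(1/4)*c/2))*exp(-sqrt(2)*3^(1/4)*c/2) + (C3*sin(sqrt(2)*3^(1/4)*c/2) + C4*cos(sqrt(2)*3^(1/4)*c/2))*exp(sqrt(2)*3^(1/4)*c/2)


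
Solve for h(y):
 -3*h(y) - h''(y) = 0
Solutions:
 h(y) = C1*sin(sqrt(3)*y) + C2*cos(sqrt(3)*y)


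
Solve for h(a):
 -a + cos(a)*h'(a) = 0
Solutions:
 h(a) = C1 + Integral(a/cos(a), a)


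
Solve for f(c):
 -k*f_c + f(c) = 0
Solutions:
 f(c) = C1*exp(c/k)


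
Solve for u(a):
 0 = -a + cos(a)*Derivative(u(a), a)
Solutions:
 u(a) = C1 + Integral(a/cos(a), a)


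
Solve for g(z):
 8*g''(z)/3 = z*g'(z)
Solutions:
 g(z) = C1 + C2*erfi(sqrt(3)*z/4)


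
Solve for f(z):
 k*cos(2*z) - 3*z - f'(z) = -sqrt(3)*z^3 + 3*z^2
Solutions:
 f(z) = C1 + k*sin(2*z)/2 + sqrt(3)*z^4/4 - z^3 - 3*z^2/2


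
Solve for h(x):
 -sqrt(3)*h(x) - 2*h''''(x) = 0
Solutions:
 h(x) = (C1*sin(2^(1/4)*3^(1/8)*x/2) + C2*cos(2^(1/4)*3^(1/8)*x/2))*exp(-2^(1/4)*3^(1/8)*x/2) + (C3*sin(2^(1/4)*3^(1/8)*x/2) + C4*cos(2^(1/4)*3^(1/8)*x/2))*exp(2^(1/4)*3^(1/8)*x/2)


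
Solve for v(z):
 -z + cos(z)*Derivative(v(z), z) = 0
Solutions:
 v(z) = C1 + Integral(z/cos(z), z)


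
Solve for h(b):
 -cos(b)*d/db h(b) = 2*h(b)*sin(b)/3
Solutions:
 h(b) = C1*cos(b)^(2/3)


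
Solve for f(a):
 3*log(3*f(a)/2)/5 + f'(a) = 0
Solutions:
 -5*Integral(1/(-log(_y) - log(3) + log(2)), (_y, f(a)))/3 = C1 - a


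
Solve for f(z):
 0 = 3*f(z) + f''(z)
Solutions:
 f(z) = C1*sin(sqrt(3)*z) + C2*cos(sqrt(3)*z)


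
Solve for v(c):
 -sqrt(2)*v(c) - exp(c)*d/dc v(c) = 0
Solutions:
 v(c) = C1*exp(sqrt(2)*exp(-c))


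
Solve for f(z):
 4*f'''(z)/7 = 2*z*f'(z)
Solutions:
 f(z) = C1 + Integral(C2*airyai(2^(2/3)*7^(1/3)*z/2) + C3*airybi(2^(2/3)*7^(1/3)*z/2), z)


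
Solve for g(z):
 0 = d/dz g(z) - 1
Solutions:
 g(z) = C1 + z


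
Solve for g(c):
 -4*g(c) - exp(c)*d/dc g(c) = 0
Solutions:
 g(c) = C1*exp(4*exp(-c))


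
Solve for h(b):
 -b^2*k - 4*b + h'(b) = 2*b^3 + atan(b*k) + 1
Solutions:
 h(b) = C1 + b^4/2 + b^3*k/3 + 2*b^2 + b + Piecewise((b*atan(b*k) - log(b^2*k^2 + 1)/(2*k), Ne(k, 0)), (0, True))


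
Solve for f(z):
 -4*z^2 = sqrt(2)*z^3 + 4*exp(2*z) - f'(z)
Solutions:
 f(z) = C1 + sqrt(2)*z^4/4 + 4*z^3/3 + 2*exp(2*z)


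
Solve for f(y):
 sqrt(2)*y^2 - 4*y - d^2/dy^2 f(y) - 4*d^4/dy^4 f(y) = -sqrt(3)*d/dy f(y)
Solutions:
 f(y) = C1 + C2*exp(sqrt(3)*y*(-(9 + sqrt(82))^(1/3) + (9 + sqrt(82))^(-1/3))/12)*sin(y*((9 + sqrt(82))^(-1/3) + (9 + sqrt(82))^(1/3))/4) + C3*exp(sqrt(3)*y*(-(9 + sqrt(82))^(1/3) + (9 + sqrt(82))^(-1/3))/12)*cos(y*((9 + sqrt(82))^(-1/3) + (9 + sqrt(82))^(1/3))/4) + C4*exp(-sqrt(3)*y*(-(9 + sqrt(82))^(1/3) + (9 + sqrt(82))^(-1/3))/6) - sqrt(6)*y^3/9 - sqrt(2)*y^2/3 + 2*sqrt(3)*y^2/3 - 2*sqrt(6)*y/9 + 4*y/3


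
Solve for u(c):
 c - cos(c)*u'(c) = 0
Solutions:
 u(c) = C1 + Integral(c/cos(c), c)


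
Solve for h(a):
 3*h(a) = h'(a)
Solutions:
 h(a) = C1*exp(3*a)


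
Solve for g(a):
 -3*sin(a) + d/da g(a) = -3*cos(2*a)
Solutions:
 g(a) = C1 - 3*sin(2*a)/2 - 3*cos(a)


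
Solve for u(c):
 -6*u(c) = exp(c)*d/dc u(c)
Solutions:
 u(c) = C1*exp(6*exp(-c))


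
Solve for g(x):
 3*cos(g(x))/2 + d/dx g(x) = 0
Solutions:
 g(x) = pi - asin((C1 + exp(3*x))/(C1 - exp(3*x)))
 g(x) = asin((C1 + exp(3*x))/(C1 - exp(3*x)))


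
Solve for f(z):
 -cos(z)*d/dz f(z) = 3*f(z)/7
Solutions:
 f(z) = C1*(sin(z) - 1)^(3/14)/(sin(z) + 1)^(3/14)


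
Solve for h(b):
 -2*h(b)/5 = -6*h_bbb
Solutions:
 h(b) = C3*exp(15^(2/3)*b/15) + (C1*sin(3^(1/6)*5^(2/3)*b/10) + C2*cos(3^(1/6)*5^(2/3)*b/10))*exp(-15^(2/3)*b/30)


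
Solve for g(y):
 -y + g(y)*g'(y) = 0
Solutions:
 g(y) = -sqrt(C1 + y^2)
 g(y) = sqrt(C1 + y^2)


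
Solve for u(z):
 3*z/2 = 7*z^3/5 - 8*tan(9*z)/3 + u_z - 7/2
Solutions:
 u(z) = C1 - 7*z^4/20 + 3*z^2/4 + 7*z/2 - 8*log(cos(9*z))/27


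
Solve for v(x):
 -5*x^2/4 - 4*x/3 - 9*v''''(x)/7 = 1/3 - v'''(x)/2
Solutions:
 v(x) = C1 + C2*x + C3*x^2 + C4*exp(7*x/18) + x^5/24 + 163*x^4/252 + 2983*x^3/441


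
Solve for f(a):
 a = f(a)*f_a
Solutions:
 f(a) = -sqrt(C1 + a^2)
 f(a) = sqrt(C1 + a^2)


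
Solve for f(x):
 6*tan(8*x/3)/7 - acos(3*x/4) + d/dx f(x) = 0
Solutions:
 f(x) = C1 + x*acos(3*x/4) - sqrt(16 - 9*x^2)/3 + 9*log(cos(8*x/3))/28


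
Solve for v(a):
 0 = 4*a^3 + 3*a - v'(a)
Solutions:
 v(a) = C1 + a^4 + 3*a^2/2


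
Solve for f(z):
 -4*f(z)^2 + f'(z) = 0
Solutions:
 f(z) = -1/(C1 + 4*z)


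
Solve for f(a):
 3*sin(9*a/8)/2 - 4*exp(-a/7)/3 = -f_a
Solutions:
 f(a) = C1 + 4*cos(9*a/8)/3 - 28*exp(-a/7)/3


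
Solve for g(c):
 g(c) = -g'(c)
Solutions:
 g(c) = C1*exp(-c)


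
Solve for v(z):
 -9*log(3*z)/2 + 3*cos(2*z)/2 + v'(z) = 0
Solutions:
 v(z) = C1 + 9*z*log(z)/2 - 9*z/2 + 9*z*log(3)/2 - 3*sin(2*z)/4


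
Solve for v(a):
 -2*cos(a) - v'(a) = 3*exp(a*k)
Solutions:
 v(a) = C1 - 2*sin(a) - 3*exp(a*k)/k


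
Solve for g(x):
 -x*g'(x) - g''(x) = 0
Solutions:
 g(x) = C1 + C2*erf(sqrt(2)*x/2)


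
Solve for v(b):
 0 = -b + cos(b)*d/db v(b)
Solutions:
 v(b) = C1 + Integral(b/cos(b), b)


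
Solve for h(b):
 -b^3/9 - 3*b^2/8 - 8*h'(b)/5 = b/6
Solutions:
 h(b) = C1 - 5*b^4/288 - 5*b^3/64 - 5*b^2/96


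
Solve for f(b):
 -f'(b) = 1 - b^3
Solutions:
 f(b) = C1 + b^4/4 - b


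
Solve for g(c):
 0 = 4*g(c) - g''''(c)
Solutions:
 g(c) = C1*exp(-sqrt(2)*c) + C2*exp(sqrt(2)*c) + C3*sin(sqrt(2)*c) + C4*cos(sqrt(2)*c)


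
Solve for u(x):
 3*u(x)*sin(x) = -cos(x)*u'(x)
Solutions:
 u(x) = C1*cos(x)^3


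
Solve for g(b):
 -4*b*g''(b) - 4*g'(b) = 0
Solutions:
 g(b) = C1 + C2*log(b)


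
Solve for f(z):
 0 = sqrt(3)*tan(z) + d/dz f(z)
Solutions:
 f(z) = C1 + sqrt(3)*log(cos(z))


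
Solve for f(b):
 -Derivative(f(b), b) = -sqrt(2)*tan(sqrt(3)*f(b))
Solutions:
 f(b) = sqrt(3)*(pi - asin(C1*exp(sqrt(6)*b)))/3
 f(b) = sqrt(3)*asin(C1*exp(sqrt(6)*b))/3


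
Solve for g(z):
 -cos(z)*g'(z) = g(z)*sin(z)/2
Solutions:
 g(z) = C1*sqrt(cos(z))


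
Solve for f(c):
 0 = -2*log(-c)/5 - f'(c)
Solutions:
 f(c) = C1 - 2*c*log(-c)/5 + 2*c/5


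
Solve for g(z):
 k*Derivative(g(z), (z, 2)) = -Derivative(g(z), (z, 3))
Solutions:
 g(z) = C1 + C2*z + C3*exp(-k*z)


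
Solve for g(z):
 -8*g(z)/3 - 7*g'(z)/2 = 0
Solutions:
 g(z) = C1*exp(-16*z/21)


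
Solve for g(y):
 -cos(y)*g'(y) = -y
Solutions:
 g(y) = C1 + Integral(y/cos(y), y)


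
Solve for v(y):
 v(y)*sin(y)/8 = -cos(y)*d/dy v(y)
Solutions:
 v(y) = C1*cos(y)^(1/8)


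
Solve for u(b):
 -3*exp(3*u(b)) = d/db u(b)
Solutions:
 u(b) = log((-3^(2/3) - 3*3^(1/6)*I)*(1/(C1 + 3*b))^(1/3)/6)
 u(b) = log((-3^(2/3) + 3*3^(1/6)*I)*(1/(C1 + 3*b))^(1/3)/6)
 u(b) = log(1/(C1 + 9*b))/3


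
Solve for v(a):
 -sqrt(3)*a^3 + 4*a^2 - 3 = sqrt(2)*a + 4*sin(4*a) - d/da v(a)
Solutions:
 v(a) = C1 + sqrt(3)*a^4/4 - 4*a^3/3 + sqrt(2)*a^2/2 + 3*a - cos(4*a)


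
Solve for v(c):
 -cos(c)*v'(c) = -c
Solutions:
 v(c) = C1 + Integral(c/cos(c), c)


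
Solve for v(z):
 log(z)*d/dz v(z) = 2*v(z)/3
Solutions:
 v(z) = C1*exp(2*li(z)/3)


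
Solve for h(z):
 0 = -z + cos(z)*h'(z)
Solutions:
 h(z) = C1 + Integral(z/cos(z), z)


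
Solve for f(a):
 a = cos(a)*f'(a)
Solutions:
 f(a) = C1 + Integral(a/cos(a), a)


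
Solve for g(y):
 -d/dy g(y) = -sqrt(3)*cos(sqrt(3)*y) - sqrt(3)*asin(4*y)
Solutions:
 g(y) = C1 + sqrt(3)*(y*asin(4*y) + sqrt(1 - 16*y^2)/4) + sin(sqrt(3)*y)


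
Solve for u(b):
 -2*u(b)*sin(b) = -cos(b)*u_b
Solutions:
 u(b) = C1/cos(b)^2


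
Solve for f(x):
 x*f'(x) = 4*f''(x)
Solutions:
 f(x) = C1 + C2*erfi(sqrt(2)*x/4)


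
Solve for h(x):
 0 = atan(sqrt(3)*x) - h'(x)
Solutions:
 h(x) = C1 + x*atan(sqrt(3)*x) - sqrt(3)*log(3*x^2 + 1)/6


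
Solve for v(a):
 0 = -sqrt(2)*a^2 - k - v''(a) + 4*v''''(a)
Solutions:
 v(a) = C1 + C2*a + C3*exp(-a/2) + C4*exp(a/2) - sqrt(2)*a^4/12 + a^2*(-k/2 - 4*sqrt(2))


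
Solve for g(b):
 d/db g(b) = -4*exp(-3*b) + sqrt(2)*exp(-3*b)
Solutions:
 g(b) = C1 - sqrt(2)*exp(-3*b)/3 + 4*exp(-3*b)/3


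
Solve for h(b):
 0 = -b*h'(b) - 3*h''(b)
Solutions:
 h(b) = C1 + C2*erf(sqrt(6)*b/6)


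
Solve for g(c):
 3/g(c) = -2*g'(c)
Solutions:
 g(c) = -sqrt(C1 - 3*c)
 g(c) = sqrt(C1 - 3*c)


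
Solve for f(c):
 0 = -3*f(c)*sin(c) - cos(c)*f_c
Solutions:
 f(c) = C1*cos(c)^3


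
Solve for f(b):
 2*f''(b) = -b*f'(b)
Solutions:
 f(b) = C1 + C2*erf(b/2)


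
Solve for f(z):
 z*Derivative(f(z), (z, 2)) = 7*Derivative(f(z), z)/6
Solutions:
 f(z) = C1 + C2*z^(13/6)


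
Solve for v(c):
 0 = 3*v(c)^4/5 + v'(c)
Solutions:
 v(c) = 5^(1/3)*(1/(C1 + 9*c))^(1/3)
 v(c) = 5^(1/3)*(-3^(2/3) - 3*3^(1/6)*I)*(1/(C1 + 3*c))^(1/3)/6
 v(c) = 5^(1/3)*(-3^(2/3) + 3*3^(1/6)*I)*(1/(C1 + 3*c))^(1/3)/6


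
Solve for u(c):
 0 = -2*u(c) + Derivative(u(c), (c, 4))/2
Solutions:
 u(c) = C1*exp(-sqrt(2)*c) + C2*exp(sqrt(2)*c) + C3*sin(sqrt(2)*c) + C4*cos(sqrt(2)*c)


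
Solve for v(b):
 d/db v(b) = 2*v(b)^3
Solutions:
 v(b) = -sqrt(2)*sqrt(-1/(C1 + 2*b))/2
 v(b) = sqrt(2)*sqrt(-1/(C1 + 2*b))/2


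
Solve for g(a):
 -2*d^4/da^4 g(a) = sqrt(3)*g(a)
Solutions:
 g(a) = (C1*sin(2^(1/4)*3^(1/8)*a/2) + C2*cos(2^(1/4)*3^(1/8)*a/2))*exp(-2^(1/4)*3^(1/8)*a/2) + (C3*sin(2^(1/4)*3^(1/8)*a/2) + C4*cos(2^(1/4)*3^(1/8)*a/2))*exp(2^(1/4)*3^(1/8)*a/2)


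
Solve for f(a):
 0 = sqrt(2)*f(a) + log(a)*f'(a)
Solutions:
 f(a) = C1*exp(-sqrt(2)*li(a))


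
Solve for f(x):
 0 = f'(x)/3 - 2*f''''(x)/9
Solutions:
 f(x) = C1 + C4*exp(2^(2/3)*3^(1/3)*x/2) + (C2*sin(2^(2/3)*3^(5/6)*x/4) + C3*cos(2^(2/3)*3^(5/6)*x/4))*exp(-2^(2/3)*3^(1/3)*x/4)


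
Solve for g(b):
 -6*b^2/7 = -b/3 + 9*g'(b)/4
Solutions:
 g(b) = C1 - 8*b^3/63 + 2*b^2/27


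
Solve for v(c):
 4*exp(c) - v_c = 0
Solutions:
 v(c) = C1 + 4*exp(c)


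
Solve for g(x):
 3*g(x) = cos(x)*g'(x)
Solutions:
 g(x) = C1*(sin(x) + 1)^(3/2)/(sin(x) - 1)^(3/2)


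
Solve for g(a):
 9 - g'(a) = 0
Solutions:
 g(a) = C1 + 9*a


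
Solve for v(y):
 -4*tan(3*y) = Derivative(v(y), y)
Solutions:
 v(y) = C1 + 4*log(cos(3*y))/3


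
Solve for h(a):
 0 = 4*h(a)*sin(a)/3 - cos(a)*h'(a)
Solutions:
 h(a) = C1/cos(a)^(4/3)


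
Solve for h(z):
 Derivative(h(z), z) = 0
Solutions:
 h(z) = C1


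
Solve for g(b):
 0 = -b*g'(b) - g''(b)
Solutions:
 g(b) = C1 + C2*erf(sqrt(2)*b/2)


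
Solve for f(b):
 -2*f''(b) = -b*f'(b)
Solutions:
 f(b) = C1 + C2*erfi(b/2)


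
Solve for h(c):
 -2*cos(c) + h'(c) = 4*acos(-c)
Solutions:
 h(c) = C1 + 4*c*acos(-c) + 4*sqrt(1 - c^2) + 2*sin(c)


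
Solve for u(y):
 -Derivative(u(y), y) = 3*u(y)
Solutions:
 u(y) = C1*exp(-3*y)


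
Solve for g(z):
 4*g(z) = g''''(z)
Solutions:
 g(z) = C1*exp(-sqrt(2)*z) + C2*exp(sqrt(2)*z) + C3*sin(sqrt(2)*z) + C4*cos(sqrt(2)*z)


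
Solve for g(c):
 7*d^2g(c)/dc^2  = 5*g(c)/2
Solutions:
 g(c) = C1*exp(-sqrt(70)*c/14) + C2*exp(sqrt(70)*c/14)


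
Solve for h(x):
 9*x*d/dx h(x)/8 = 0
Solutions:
 h(x) = C1


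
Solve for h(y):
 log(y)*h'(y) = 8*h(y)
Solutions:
 h(y) = C1*exp(8*li(y))


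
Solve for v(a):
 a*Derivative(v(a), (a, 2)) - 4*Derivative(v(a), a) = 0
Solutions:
 v(a) = C1 + C2*a^5


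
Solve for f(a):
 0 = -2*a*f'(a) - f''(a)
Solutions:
 f(a) = C1 + C2*erf(a)


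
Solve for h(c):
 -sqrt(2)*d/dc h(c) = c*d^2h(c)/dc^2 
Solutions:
 h(c) = C1 + C2*c^(1 - sqrt(2))


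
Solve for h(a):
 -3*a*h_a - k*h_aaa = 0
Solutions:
 h(a) = C1 + Integral(C2*airyai(3^(1/3)*a*(-1/k)^(1/3)) + C3*airybi(3^(1/3)*a*(-1/k)^(1/3)), a)


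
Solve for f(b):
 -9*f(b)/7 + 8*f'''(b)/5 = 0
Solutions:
 f(b) = C3*exp(45^(1/3)*7^(2/3)*b/14) + (C1*sin(3*3^(1/6)*5^(1/3)*7^(2/3)*b/28) + C2*cos(3*3^(1/6)*5^(1/3)*7^(2/3)*b/28))*exp(-45^(1/3)*7^(2/3)*b/28)


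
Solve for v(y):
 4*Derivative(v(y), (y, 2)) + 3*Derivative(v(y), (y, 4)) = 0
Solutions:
 v(y) = C1 + C2*y + C3*sin(2*sqrt(3)*y/3) + C4*cos(2*sqrt(3)*y/3)


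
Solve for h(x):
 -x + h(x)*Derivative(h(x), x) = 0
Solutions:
 h(x) = -sqrt(C1 + x^2)
 h(x) = sqrt(C1 + x^2)


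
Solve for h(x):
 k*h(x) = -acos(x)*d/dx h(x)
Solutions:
 h(x) = C1*exp(-k*Integral(1/acos(x), x))


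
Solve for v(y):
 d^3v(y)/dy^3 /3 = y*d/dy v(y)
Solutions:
 v(y) = C1 + Integral(C2*airyai(3^(1/3)*y) + C3*airybi(3^(1/3)*y), y)


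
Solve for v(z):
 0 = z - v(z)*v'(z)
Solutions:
 v(z) = -sqrt(C1 + z^2)
 v(z) = sqrt(C1 + z^2)


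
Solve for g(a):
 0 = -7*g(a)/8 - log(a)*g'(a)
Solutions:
 g(a) = C1*exp(-7*li(a)/8)


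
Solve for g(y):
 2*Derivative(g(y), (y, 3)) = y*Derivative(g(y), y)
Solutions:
 g(y) = C1 + Integral(C2*airyai(2^(2/3)*y/2) + C3*airybi(2^(2/3)*y/2), y)


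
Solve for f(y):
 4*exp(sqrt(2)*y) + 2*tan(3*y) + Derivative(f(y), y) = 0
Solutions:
 f(y) = C1 - 2*sqrt(2)*exp(sqrt(2)*y) + 2*log(cos(3*y))/3


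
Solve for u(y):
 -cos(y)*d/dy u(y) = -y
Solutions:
 u(y) = C1 + Integral(y/cos(y), y)


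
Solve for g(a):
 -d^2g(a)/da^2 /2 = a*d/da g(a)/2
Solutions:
 g(a) = C1 + C2*erf(sqrt(2)*a/2)


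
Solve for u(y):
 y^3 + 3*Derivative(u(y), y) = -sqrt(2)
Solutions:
 u(y) = C1 - y^4/12 - sqrt(2)*y/3


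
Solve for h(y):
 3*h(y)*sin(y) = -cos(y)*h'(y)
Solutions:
 h(y) = C1*cos(y)^3


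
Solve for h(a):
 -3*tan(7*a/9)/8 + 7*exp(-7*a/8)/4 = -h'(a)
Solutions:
 h(a) = C1 + 27*log(tan(7*a/9)^2 + 1)/112 + 2*exp(-7*a/8)


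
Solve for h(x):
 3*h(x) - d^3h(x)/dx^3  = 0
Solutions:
 h(x) = C3*exp(3^(1/3)*x) + (C1*sin(3^(5/6)*x/2) + C2*cos(3^(5/6)*x/2))*exp(-3^(1/3)*x/2)


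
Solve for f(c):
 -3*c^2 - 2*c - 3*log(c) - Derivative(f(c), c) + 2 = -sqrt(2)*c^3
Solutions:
 f(c) = C1 + sqrt(2)*c^4/4 - c^3 - c^2 - 3*c*log(c) + 5*c


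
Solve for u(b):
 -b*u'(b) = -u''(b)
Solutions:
 u(b) = C1 + C2*erfi(sqrt(2)*b/2)


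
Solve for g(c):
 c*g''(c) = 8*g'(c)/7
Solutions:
 g(c) = C1 + C2*c^(15/7)


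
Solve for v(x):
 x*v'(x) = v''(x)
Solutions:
 v(x) = C1 + C2*erfi(sqrt(2)*x/2)


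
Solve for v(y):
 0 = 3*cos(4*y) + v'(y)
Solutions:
 v(y) = C1 - 3*sin(4*y)/4


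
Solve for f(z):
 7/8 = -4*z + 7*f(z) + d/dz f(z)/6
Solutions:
 f(z) = C1*exp(-42*z) + 4*z/7 + 131/1176


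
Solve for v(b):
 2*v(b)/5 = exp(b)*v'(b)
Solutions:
 v(b) = C1*exp(-2*exp(-b)/5)


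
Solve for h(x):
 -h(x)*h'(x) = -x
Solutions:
 h(x) = -sqrt(C1 + x^2)
 h(x) = sqrt(C1 + x^2)


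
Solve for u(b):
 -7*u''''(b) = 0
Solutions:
 u(b) = C1 + C2*b + C3*b^2 + C4*b^3


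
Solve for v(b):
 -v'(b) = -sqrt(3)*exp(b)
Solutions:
 v(b) = C1 + sqrt(3)*exp(b)


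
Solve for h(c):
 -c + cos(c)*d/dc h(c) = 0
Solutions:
 h(c) = C1 + Integral(c/cos(c), c)


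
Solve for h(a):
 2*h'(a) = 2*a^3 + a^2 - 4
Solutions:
 h(a) = C1 + a^4/4 + a^3/6 - 2*a


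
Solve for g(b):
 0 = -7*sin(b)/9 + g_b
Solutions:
 g(b) = C1 - 7*cos(b)/9


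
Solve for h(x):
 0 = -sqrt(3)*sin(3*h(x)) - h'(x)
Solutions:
 h(x) = -acos((-C1 - exp(6*sqrt(3)*x))/(C1 - exp(6*sqrt(3)*x)))/3 + 2*pi/3
 h(x) = acos((-C1 - exp(6*sqrt(3)*x))/(C1 - exp(6*sqrt(3)*x)))/3


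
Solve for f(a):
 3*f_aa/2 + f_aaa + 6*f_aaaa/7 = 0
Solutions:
 f(a) = C1 + C2*a + (C3*sin(sqrt(203)*a/12) + C4*cos(sqrt(203)*a/12))*exp(-7*a/12)


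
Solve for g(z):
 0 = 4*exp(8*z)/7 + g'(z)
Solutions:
 g(z) = C1 - exp(8*z)/14


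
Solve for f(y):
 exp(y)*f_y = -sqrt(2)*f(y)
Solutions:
 f(y) = C1*exp(sqrt(2)*exp(-y))


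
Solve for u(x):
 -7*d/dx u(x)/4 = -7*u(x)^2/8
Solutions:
 u(x) = -2/(C1 + x)


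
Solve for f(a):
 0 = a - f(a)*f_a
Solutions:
 f(a) = -sqrt(C1 + a^2)
 f(a) = sqrt(C1 + a^2)


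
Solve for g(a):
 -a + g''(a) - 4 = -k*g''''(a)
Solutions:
 g(a) = C1 + C2*a + C3*exp(-a*sqrt(-1/k)) + C4*exp(a*sqrt(-1/k)) + a^3/6 + 2*a^2


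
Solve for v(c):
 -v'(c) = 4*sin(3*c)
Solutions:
 v(c) = C1 + 4*cos(3*c)/3


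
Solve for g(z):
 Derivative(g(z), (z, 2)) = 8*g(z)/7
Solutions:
 g(z) = C1*exp(-2*sqrt(14)*z/7) + C2*exp(2*sqrt(14)*z/7)


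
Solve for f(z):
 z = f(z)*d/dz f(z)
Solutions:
 f(z) = -sqrt(C1 + z^2)
 f(z) = sqrt(C1 + z^2)


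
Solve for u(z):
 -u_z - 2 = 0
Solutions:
 u(z) = C1 - 2*z


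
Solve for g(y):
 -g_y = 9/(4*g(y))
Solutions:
 g(y) = -sqrt(C1 - 18*y)/2
 g(y) = sqrt(C1 - 18*y)/2


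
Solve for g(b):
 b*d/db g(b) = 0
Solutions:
 g(b) = C1


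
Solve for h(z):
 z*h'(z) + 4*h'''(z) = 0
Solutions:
 h(z) = C1 + Integral(C2*airyai(-2^(1/3)*z/2) + C3*airybi(-2^(1/3)*z/2), z)


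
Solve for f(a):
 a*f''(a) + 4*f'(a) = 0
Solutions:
 f(a) = C1 + C2/a^3


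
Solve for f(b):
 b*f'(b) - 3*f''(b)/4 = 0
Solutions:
 f(b) = C1 + C2*erfi(sqrt(6)*b/3)


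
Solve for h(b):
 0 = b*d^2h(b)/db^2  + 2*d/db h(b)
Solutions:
 h(b) = C1 + C2/b


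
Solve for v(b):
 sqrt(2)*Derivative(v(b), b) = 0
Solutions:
 v(b) = C1


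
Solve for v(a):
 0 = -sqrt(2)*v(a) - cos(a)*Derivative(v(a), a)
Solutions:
 v(a) = C1*(sin(a) - 1)^(sqrt(2)/2)/(sin(a) + 1)^(sqrt(2)/2)


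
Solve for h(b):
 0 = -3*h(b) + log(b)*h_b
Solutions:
 h(b) = C1*exp(3*li(b))


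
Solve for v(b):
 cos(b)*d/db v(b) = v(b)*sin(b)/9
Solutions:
 v(b) = C1/cos(b)^(1/9)


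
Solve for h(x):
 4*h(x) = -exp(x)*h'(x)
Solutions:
 h(x) = C1*exp(4*exp(-x))


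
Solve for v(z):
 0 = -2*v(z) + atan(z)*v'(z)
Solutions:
 v(z) = C1*exp(2*Integral(1/atan(z), z))


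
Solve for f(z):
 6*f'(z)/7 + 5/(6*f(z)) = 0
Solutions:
 f(z) = -sqrt(C1 - 70*z)/6
 f(z) = sqrt(C1 - 70*z)/6


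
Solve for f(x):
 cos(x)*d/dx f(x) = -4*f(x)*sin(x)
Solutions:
 f(x) = C1*cos(x)^4


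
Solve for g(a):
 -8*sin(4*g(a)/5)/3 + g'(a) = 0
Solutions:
 -8*a/3 + 5*log(cos(4*g(a)/5) - 1)/8 - 5*log(cos(4*g(a)/5) + 1)/8 = C1


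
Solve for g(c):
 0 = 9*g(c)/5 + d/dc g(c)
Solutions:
 g(c) = C1*exp(-9*c/5)


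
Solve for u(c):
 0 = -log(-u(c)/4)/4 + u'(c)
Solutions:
 -4*Integral(1/(log(-_y) - 2*log(2)), (_y, u(c))) = C1 - c


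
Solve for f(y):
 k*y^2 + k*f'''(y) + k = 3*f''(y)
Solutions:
 f(y) = C1 + C2*y + C3*exp(3*y/k) + k^2*y^3/27 + k*y^4/36 + k*y^2*(2*k^2 + 9)/54


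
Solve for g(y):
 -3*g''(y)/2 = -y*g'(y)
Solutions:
 g(y) = C1 + C2*erfi(sqrt(3)*y/3)


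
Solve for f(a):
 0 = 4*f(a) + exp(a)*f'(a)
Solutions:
 f(a) = C1*exp(4*exp(-a))


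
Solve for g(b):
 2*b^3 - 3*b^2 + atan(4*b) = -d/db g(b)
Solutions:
 g(b) = C1 - b^4/2 + b^3 - b*atan(4*b) + log(16*b^2 + 1)/8


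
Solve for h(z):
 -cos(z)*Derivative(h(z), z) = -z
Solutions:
 h(z) = C1 + Integral(z/cos(z), z)


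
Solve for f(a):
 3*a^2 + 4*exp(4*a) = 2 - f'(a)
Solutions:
 f(a) = C1 - a^3 + 2*a - exp(4*a)


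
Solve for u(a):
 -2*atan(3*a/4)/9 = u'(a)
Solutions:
 u(a) = C1 - 2*a*atan(3*a/4)/9 + 4*log(9*a^2 + 16)/27


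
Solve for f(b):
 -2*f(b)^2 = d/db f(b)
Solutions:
 f(b) = 1/(C1 + 2*b)


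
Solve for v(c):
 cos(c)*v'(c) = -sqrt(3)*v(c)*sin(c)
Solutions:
 v(c) = C1*cos(c)^(sqrt(3))


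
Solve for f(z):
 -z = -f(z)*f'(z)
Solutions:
 f(z) = -sqrt(C1 + z^2)
 f(z) = sqrt(C1 + z^2)


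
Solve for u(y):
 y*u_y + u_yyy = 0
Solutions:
 u(y) = C1 + Integral(C2*airyai(-y) + C3*airybi(-y), y)


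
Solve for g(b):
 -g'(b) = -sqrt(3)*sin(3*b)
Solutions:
 g(b) = C1 - sqrt(3)*cos(3*b)/3


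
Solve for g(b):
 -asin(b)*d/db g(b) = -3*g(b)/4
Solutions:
 g(b) = C1*exp(3*Integral(1/asin(b), b)/4)


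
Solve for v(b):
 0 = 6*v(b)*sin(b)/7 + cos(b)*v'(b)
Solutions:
 v(b) = C1*cos(b)^(6/7)


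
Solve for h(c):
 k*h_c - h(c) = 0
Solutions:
 h(c) = C1*exp(c/k)


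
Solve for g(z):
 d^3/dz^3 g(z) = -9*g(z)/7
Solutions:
 g(z) = C3*exp(-21^(2/3)*z/7) + (C1*sin(3*3^(1/6)*7^(2/3)*z/14) + C2*cos(3*3^(1/6)*7^(2/3)*z/14))*exp(21^(2/3)*z/14)


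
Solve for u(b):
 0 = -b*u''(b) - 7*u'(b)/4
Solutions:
 u(b) = C1 + C2/b^(3/4)


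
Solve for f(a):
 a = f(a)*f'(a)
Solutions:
 f(a) = -sqrt(C1 + a^2)
 f(a) = sqrt(C1 + a^2)


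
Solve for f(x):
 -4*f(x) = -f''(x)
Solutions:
 f(x) = C1*exp(-2*x) + C2*exp(2*x)


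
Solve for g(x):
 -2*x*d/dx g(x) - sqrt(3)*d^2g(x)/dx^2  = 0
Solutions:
 g(x) = C1 + C2*erf(3^(3/4)*x/3)


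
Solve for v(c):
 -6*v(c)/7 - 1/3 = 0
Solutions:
 v(c) = -7/18


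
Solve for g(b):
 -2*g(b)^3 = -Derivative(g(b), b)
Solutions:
 g(b) = -sqrt(2)*sqrt(-1/(C1 + 2*b))/2
 g(b) = sqrt(2)*sqrt(-1/(C1 + 2*b))/2


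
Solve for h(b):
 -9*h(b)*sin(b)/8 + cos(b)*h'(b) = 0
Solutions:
 h(b) = C1/cos(b)^(9/8)


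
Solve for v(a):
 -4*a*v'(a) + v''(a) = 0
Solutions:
 v(a) = C1 + C2*erfi(sqrt(2)*a)


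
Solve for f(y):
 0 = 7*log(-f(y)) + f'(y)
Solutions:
 -li(-f(y)) = C1 - 7*y


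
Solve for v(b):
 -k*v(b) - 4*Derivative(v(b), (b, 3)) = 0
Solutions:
 v(b) = C1*exp(2^(1/3)*b*(-k)^(1/3)/2) + C2*exp(2^(1/3)*b*(-k)^(1/3)*(-1 + sqrt(3)*I)/4) + C3*exp(-2^(1/3)*b*(-k)^(1/3)*(1 + sqrt(3)*I)/4)


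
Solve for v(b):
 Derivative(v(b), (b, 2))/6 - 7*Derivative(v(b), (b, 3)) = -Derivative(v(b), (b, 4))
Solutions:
 v(b) = C1 + C2*b + C3*exp(b*(21 - sqrt(435))/6) + C4*exp(b*(sqrt(435) + 21)/6)


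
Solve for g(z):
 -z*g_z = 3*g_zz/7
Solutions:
 g(z) = C1 + C2*erf(sqrt(42)*z/6)


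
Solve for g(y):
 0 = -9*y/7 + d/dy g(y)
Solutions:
 g(y) = C1 + 9*y^2/14


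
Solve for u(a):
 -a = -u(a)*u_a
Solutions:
 u(a) = -sqrt(C1 + a^2)
 u(a) = sqrt(C1 + a^2)


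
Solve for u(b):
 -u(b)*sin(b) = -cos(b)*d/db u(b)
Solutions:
 u(b) = C1/cos(b)


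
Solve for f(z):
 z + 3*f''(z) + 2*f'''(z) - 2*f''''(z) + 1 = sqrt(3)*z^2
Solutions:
 f(z) = C1 + C2*z + C3*exp(z*(1 - sqrt(7))/2) + C4*exp(z*(1 + sqrt(7))/2) + sqrt(3)*z^4/36 + z^3*(-4*sqrt(3) - 3)/54 + z^2*(-3 + 20*sqrt(3))/54


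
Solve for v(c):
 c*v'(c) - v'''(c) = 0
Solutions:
 v(c) = C1 + Integral(C2*airyai(c) + C3*airybi(c), c)


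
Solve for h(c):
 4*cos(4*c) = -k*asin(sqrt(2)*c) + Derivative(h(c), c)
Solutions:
 h(c) = C1 + k*(c*asin(sqrt(2)*c) + sqrt(2)*sqrt(1 - 2*c^2)/2) + sin(4*c)


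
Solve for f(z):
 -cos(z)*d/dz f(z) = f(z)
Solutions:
 f(z) = C1*sqrt(sin(z) - 1)/sqrt(sin(z) + 1)


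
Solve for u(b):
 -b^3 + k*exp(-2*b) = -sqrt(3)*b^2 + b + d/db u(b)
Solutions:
 u(b) = C1 - b^4/4 + sqrt(3)*b^3/3 - b^2/2 - k*exp(-2*b)/2


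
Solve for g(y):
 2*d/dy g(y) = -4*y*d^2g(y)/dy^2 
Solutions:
 g(y) = C1 + C2*sqrt(y)


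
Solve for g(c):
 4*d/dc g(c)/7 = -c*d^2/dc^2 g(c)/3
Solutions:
 g(c) = C1 + C2/c^(5/7)


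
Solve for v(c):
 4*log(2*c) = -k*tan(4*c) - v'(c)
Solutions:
 v(c) = C1 - 4*c*log(c) - 4*c*log(2) + 4*c + k*log(cos(4*c))/4


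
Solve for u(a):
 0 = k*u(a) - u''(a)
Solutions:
 u(a) = C1*exp(-a*sqrt(k)) + C2*exp(a*sqrt(k))


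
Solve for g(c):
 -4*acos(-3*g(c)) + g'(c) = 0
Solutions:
 Integral(1/acos(-3*_y), (_y, g(c))) = C1 + 4*c


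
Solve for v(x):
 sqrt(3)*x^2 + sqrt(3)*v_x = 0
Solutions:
 v(x) = C1 - x^3/3


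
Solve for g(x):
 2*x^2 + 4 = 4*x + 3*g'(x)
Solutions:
 g(x) = C1 + 2*x^3/9 - 2*x^2/3 + 4*x/3


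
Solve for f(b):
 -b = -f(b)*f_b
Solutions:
 f(b) = -sqrt(C1 + b^2)
 f(b) = sqrt(C1 + b^2)


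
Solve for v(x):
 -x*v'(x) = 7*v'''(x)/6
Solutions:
 v(x) = C1 + Integral(C2*airyai(-6^(1/3)*7^(2/3)*x/7) + C3*airybi(-6^(1/3)*7^(2/3)*x/7), x)


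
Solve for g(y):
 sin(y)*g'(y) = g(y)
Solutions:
 g(y) = C1*sqrt(cos(y) - 1)/sqrt(cos(y) + 1)


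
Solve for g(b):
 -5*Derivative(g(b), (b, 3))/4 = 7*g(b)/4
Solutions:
 g(b) = C3*exp(-5^(2/3)*7^(1/3)*b/5) + (C1*sin(sqrt(3)*5^(2/3)*7^(1/3)*b/10) + C2*cos(sqrt(3)*5^(2/3)*7^(1/3)*b/10))*exp(5^(2/3)*7^(1/3)*b/10)


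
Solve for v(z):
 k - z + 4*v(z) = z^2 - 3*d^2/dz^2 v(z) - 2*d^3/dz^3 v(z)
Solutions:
 v(z) = C3*exp(-2*z) - k/4 + z^2/4 + z/4 + (C1*sin(sqrt(15)*z/4) + C2*cos(sqrt(15)*z/4))*exp(z/4) - 3/8


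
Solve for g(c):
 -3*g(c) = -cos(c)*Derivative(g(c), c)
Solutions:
 g(c) = C1*(sin(c) + 1)^(3/2)/(sin(c) - 1)^(3/2)


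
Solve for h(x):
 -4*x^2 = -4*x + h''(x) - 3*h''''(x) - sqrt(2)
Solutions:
 h(x) = C1 + C2*x + C3*exp(-sqrt(3)*x/3) + C4*exp(sqrt(3)*x/3) - x^4/3 + 2*x^3/3 + x^2*(-12 + sqrt(2)/2)


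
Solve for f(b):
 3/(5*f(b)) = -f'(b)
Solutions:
 f(b) = -sqrt(C1 - 30*b)/5
 f(b) = sqrt(C1 - 30*b)/5


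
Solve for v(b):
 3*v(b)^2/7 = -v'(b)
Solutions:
 v(b) = 7/(C1 + 3*b)


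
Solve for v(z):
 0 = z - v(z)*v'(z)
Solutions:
 v(z) = -sqrt(C1 + z^2)
 v(z) = sqrt(C1 + z^2)


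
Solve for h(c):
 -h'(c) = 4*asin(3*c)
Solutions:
 h(c) = C1 - 4*c*asin(3*c) - 4*sqrt(1 - 9*c^2)/3


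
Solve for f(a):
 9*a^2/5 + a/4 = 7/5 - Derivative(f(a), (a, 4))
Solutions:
 f(a) = C1 + C2*a + C3*a^2 + C4*a^3 - a^6/200 - a^5/480 + 7*a^4/120
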